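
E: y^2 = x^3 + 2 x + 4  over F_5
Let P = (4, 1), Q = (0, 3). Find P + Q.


P != Q, so use the chord formula.
s = (y2 - y1) / (x2 - x1) = (2) / (1) mod 5 = 2
x3 = s^2 - x1 - x2 mod 5 = 2^2 - 4 - 0 = 0
y3 = s (x1 - x3) - y1 mod 5 = 2 * (4 - 0) - 1 = 2

P + Q = (0, 2)


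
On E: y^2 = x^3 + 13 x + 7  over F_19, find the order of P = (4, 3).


Compute successive multiples of P until we hit O:
  1P = (4, 3)
  2P = (3, 4)
  3P = (13, 6)
  4P = (0, 11)
  5P = (0, 8)
  6P = (13, 13)
  7P = (3, 15)
  8P = (4, 16)
  ... (continuing to 9P)
  9P = O

ord(P) = 9


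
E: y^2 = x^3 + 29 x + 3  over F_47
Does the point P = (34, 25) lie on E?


Check whether y^2 = x^3 + 29 x + 3 (mod 47) for (x, y) = (34, 25).
LHS: y^2 = 25^2 mod 47 = 14
RHS: x^3 + 29 x + 3 = 34^3 + 29*34 + 3 mod 47 = 14
LHS = RHS

Yes, on the curve


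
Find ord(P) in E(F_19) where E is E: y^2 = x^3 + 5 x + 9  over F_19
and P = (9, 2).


Compute successive multiples of P until we hit O:
  1P = (9, 2)
  2P = (7, 8)
  3P = (12, 7)
  4P = (5, 11)
  5P = (16, 9)
  6P = (14, 12)
  7P = (0, 16)
  8P = (15, 1)
  ... (continuing to 19P)
  19P = O

ord(P) = 19


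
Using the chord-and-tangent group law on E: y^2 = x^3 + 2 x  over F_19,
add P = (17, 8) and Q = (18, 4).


P != Q, so use the chord formula.
s = (y2 - y1) / (x2 - x1) = (15) / (1) mod 19 = 15
x3 = s^2 - x1 - x2 mod 19 = 15^2 - 17 - 18 = 0
y3 = s (x1 - x3) - y1 mod 19 = 15 * (17 - 0) - 8 = 0

P + Q = (0, 0)


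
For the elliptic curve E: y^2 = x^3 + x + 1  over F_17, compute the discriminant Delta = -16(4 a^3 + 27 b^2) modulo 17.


4 a^3 + 27 b^2 = 4*1^3 + 27*1^2 = 4 + 27 = 31
Delta = -16 * (31) = -496
Delta mod 17 = 14

Delta = 14 (mod 17)


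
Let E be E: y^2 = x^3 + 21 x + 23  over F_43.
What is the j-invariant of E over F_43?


Delta = -16(4 a^3 + 27 b^2) mod 43 = 25
-1728 * (4 a)^3 = -1728 * (4*21)^3 mod 43 = 21
j = 21 * 25^(-1) mod 43 = 6

j = 6 (mod 43)


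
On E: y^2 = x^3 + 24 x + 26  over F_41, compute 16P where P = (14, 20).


k = 16 = 10000_2 (binary, LSB first: 00001)
Double-and-add from P = (14, 20):
  bit 0 = 0: acc unchanged = O
  bit 1 = 0: acc unchanged = O
  bit 2 = 0: acc unchanged = O
  bit 3 = 0: acc unchanged = O
  bit 4 = 1: acc = O + (12, 19) = (12, 19)

16P = (12, 19)


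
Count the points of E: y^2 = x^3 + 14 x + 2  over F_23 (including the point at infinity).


For each x in F_23, count y with y^2 = x^3 + 14 x + 2 mod 23:
  x = 0: RHS = 2, y in [5, 18]  -> 2 point(s)
  x = 3: RHS = 2, y in [5, 18]  -> 2 point(s)
  x = 5: RHS = 13, y in [6, 17]  -> 2 point(s)
  x = 6: RHS = 3, y in [7, 16]  -> 2 point(s)
  x = 7: RHS = 6, y in [11, 12]  -> 2 point(s)
  x = 9: RHS = 6, y in [11, 12]  -> 2 point(s)
  x = 12: RHS = 12, y in [9, 14]  -> 2 point(s)
  x = 13: RHS = 12, y in [9, 14]  -> 2 point(s)
  x = 17: RHS = 1, y in [1, 22]  -> 2 point(s)
  x = 20: RHS = 2, y in [5, 18]  -> 2 point(s)
  x = 21: RHS = 12, y in [9, 14]  -> 2 point(s)
Affine points: 22. Add the point at infinity: total = 23.

#E(F_23) = 23


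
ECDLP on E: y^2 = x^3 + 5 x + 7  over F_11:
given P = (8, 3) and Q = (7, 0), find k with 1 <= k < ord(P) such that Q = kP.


Enumerate multiples of P until we hit Q = (7, 0):
  1P = (8, 3)
  2P = (10, 1)
  3P = (5, 5)
  4P = (7, 0)
Match found at i = 4.

k = 4


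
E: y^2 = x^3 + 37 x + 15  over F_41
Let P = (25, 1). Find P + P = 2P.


Doubling: s = (3 x1^2 + a) / (2 y1)
s = (3*25^2 + 37) / (2*1) mod 41 = 13
x3 = s^2 - 2 x1 mod 41 = 13^2 - 2*25 = 37
y3 = s (x1 - x3) - y1 mod 41 = 13 * (25 - 37) - 1 = 7

2P = (37, 7)


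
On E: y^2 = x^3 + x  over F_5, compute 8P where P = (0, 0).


k = 8 = 1000_2 (binary, LSB first: 0001)
Double-and-add from P = (0, 0):
  bit 0 = 0: acc unchanged = O
  bit 1 = 0: acc unchanged = O
  bit 2 = 0: acc unchanged = O
  bit 3 = 1: acc = O + O = O

8P = O


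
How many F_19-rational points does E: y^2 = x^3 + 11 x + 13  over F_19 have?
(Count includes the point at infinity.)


For each x in F_19, count y with y^2 = x^3 + 11 x + 13 mod 19:
  x = 1: RHS = 6, y in [5, 14]  -> 2 point(s)
  x = 2: RHS = 5, y in [9, 10]  -> 2 point(s)
  x = 3: RHS = 16, y in [4, 15]  -> 2 point(s)
  x = 4: RHS = 7, y in [8, 11]  -> 2 point(s)
  x = 8: RHS = 5, y in [9, 10]  -> 2 point(s)
  x = 9: RHS = 5, y in [9, 10]  -> 2 point(s)
  x = 12: RHS = 11, y in [7, 12]  -> 2 point(s)
  x = 13: RHS = 16, y in [4, 15]  -> 2 point(s)
  x = 14: RHS = 4, y in [2, 17]  -> 2 point(s)
  x = 15: RHS = 0, y in [0]  -> 1 point(s)
  x = 18: RHS = 1, y in [1, 18]  -> 2 point(s)
Affine points: 21. Add the point at infinity: total = 22.

#E(F_19) = 22


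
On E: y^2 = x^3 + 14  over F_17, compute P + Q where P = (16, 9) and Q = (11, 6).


P != Q, so use the chord formula.
s = (y2 - y1) / (x2 - x1) = (14) / (12) mod 17 = 4
x3 = s^2 - x1 - x2 mod 17 = 4^2 - 16 - 11 = 6
y3 = s (x1 - x3) - y1 mod 17 = 4 * (16 - 6) - 9 = 14

P + Q = (6, 14)


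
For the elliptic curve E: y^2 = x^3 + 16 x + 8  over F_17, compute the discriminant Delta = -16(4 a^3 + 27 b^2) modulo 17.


4 a^3 + 27 b^2 = 4*16^3 + 27*8^2 = 16384 + 1728 = 18112
Delta = -16 * (18112) = -289792
Delta mod 17 = 7

Delta = 7 (mod 17)


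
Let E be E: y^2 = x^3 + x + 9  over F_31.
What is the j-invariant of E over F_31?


Delta = -16(4 a^3 + 27 b^2) mod 31 = 5
-1728 * (4 a)^3 = -1728 * (4*1)^3 mod 31 = 16
j = 16 * 5^(-1) mod 31 = 28

j = 28 (mod 31)


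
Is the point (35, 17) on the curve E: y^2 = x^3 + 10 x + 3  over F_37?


Check whether y^2 = x^3 + 10 x + 3 (mod 37) for (x, y) = (35, 17).
LHS: y^2 = 17^2 mod 37 = 30
RHS: x^3 + 10 x + 3 = 35^3 + 10*35 + 3 mod 37 = 12
LHS != RHS

No, not on the curve


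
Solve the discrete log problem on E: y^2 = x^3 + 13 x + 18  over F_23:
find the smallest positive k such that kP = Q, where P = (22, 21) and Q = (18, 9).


Enumerate multiples of P until we hit Q = (18, 9):
  1P = (22, 21)
  2P = (18, 9)
Match found at i = 2.

k = 2


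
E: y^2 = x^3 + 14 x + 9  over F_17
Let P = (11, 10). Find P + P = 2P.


Doubling: s = (3 x1^2 + a) / (2 y1)
s = (3*11^2 + 14) / (2*10) mod 17 = 1
x3 = s^2 - 2 x1 mod 17 = 1^2 - 2*11 = 13
y3 = s (x1 - x3) - y1 mod 17 = 1 * (11 - 13) - 10 = 5

2P = (13, 5)


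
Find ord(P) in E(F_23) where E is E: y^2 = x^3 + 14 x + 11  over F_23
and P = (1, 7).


Compute successive multiples of P until we hit O:
  1P = (1, 7)
  2P = (1, 16)
  3P = O

ord(P) = 3


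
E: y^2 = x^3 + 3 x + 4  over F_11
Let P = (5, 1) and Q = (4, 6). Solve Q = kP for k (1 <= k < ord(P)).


Enumerate multiples of P until we hit Q = (4, 6):
  1P = (5, 1)
  2P = (4, 5)
  3P = (7, 7)
  4P = (8, 1)
  5P = (9, 10)
  6P = (0, 2)
  7P = (10, 0)
  8P = (0, 9)
  9P = (9, 1)
  10P = (8, 10)
  11P = (7, 4)
  12P = (4, 6)
Match found at i = 12.

k = 12


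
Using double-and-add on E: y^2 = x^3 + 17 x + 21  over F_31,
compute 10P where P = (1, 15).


k = 10 = 1010_2 (binary, LSB first: 0101)
Double-and-add from P = (1, 15):
  bit 0 = 0: acc unchanged = O
  bit 1 = 1: acc = O + (26, 20) = (26, 20)
  bit 2 = 0: acc unchanged = (26, 20)
  bit 3 = 1: acc = (26, 20) + (16, 24) = (9, 29)

10P = (9, 29)


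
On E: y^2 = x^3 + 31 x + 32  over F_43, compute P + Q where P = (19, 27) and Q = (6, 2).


P != Q, so use the chord formula.
s = (y2 - y1) / (x2 - x1) = (18) / (30) mod 43 = 35
x3 = s^2 - x1 - x2 mod 43 = 35^2 - 19 - 6 = 39
y3 = s (x1 - x3) - y1 mod 43 = 35 * (19 - 39) - 27 = 4

P + Q = (39, 4)


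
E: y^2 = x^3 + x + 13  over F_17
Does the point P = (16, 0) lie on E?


Check whether y^2 = x^3 + 1 x + 13 (mod 17) for (x, y) = (16, 0).
LHS: y^2 = 0^2 mod 17 = 0
RHS: x^3 + 1 x + 13 = 16^3 + 1*16 + 13 mod 17 = 11
LHS != RHS

No, not on the curve


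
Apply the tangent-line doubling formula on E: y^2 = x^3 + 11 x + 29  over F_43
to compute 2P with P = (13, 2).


Doubling: s = (3 x1^2 + a) / (2 y1)
s = (3*13^2 + 11) / (2*2) mod 43 = 22
x3 = s^2 - 2 x1 mod 43 = 22^2 - 2*13 = 28
y3 = s (x1 - x3) - y1 mod 43 = 22 * (13 - 28) - 2 = 12

2P = (28, 12)


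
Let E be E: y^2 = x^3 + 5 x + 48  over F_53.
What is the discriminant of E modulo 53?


4 a^3 + 27 b^2 = 4*5^3 + 27*48^2 = 500 + 62208 = 62708
Delta = -16 * (62708) = -1003328
Delta mod 53 = 15

Delta = 15 (mod 53)


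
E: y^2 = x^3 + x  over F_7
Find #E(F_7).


For each x in F_7, count y with y^2 = x^3 + 1 x + 0 mod 7:
  x = 0: RHS = 0, y in [0]  -> 1 point(s)
  x = 1: RHS = 2, y in [3, 4]  -> 2 point(s)
  x = 3: RHS = 2, y in [3, 4]  -> 2 point(s)
  x = 5: RHS = 4, y in [2, 5]  -> 2 point(s)
Affine points: 7. Add the point at infinity: total = 8.

#E(F_7) = 8


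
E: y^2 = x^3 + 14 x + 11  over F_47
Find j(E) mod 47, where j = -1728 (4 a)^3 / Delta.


Delta = -16(4 a^3 + 27 b^2) mod 47 = 15
-1728 * (4 a)^3 = -1728 * (4*14)^3 mod 47 = 29
j = 29 * 15^(-1) mod 47 = 27

j = 27 (mod 47)


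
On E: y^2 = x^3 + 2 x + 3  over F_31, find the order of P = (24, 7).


Compute successive multiples of P until we hit O:
  1P = (24, 7)
  2P = (30, 0)
  3P = (24, 24)
  4P = O

ord(P) = 4


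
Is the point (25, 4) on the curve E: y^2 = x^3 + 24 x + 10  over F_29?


Check whether y^2 = x^3 + 24 x + 10 (mod 29) for (x, y) = (25, 4).
LHS: y^2 = 4^2 mod 29 = 16
RHS: x^3 + 24 x + 10 = 25^3 + 24*25 + 10 mod 29 = 24
LHS != RHS

No, not on the curve


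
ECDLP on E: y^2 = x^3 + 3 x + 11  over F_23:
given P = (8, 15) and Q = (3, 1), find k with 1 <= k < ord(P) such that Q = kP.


Enumerate multiples of P until we hit Q = (3, 1):
  1P = (8, 15)
  2P = (9, 13)
  3P = (10, 12)
  4P = (13, 4)
  5P = (5, 6)
  6P = (19, 21)
  7P = (2, 5)
  8P = (3, 1)
Match found at i = 8.

k = 8


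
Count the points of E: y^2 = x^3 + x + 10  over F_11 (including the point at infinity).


For each x in F_11, count y with y^2 = x^3 + 1 x + 10 mod 11:
  x = 1: RHS = 1, y in [1, 10]  -> 2 point(s)
  x = 2: RHS = 9, y in [3, 8]  -> 2 point(s)
  x = 4: RHS = 1, y in [1, 10]  -> 2 point(s)
  x = 6: RHS = 1, y in [1, 10]  -> 2 point(s)
  x = 9: RHS = 0, y in [0]  -> 1 point(s)
Affine points: 9. Add the point at infinity: total = 10.

#E(F_11) = 10


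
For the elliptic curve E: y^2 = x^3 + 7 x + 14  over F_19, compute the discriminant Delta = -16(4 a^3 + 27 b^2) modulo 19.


4 a^3 + 27 b^2 = 4*7^3 + 27*14^2 = 1372 + 5292 = 6664
Delta = -16 * (6664) = -106624
Delta mod 19 = 4

Delta = 4 (mod 19)


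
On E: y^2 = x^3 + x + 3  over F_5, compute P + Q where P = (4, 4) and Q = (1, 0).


P != Q, so use the chord formula.
s = (y2 - y1) / (x2 - x1) = (1) / (2) mod 5 = 3
x3 = s^2 - x1 - x2 mod 5 = 3^2 - 4 - 1 = 4
y3 = s (x1 - x3) - y1 mod 5 = 3 * (4 - 4) - 4 = 1

P + Q = (4, 1)


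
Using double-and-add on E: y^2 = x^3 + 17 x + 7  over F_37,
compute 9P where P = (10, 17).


k = 9 = 1001_2 (binary, LSB first: 1001)
Double-and-add from P = (10, 17):
  bit 0 = 1: acc = O + (10, 17) = (10, 17)
  bit 1 = 0: acc unchanged = (10, 17)
  bit 2 = 0: acc unchanged = (10, 17)
  bit 3 = 1: acc = (10, 17) + (36, 27) = (1, 32)

9P = (1, 32)


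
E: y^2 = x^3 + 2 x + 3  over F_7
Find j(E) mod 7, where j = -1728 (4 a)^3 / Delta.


Delta = -16(4 a^3 + 27 b^2) mod 7 = 3
-1728 * (4 a)^3 = -1728 * (4*2)^3 mod 7 = 1
j = 1 * 3^(-1) mod 7 = 5

j = 5 (mod 7)


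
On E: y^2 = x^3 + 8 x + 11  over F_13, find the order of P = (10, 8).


Compute successive multiples of P until we hit O:
  1P = (10, 8)
  2P = (2, 3)
  3P = (2, 10)
  4P = (10, 5)
  5P = O

ord(P) = 5


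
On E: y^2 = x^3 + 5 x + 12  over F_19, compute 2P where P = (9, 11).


Doubling: s = (3 x1^2 + a) / (2 y1)
s = (3*9^2 + 5) / (2*11) mod 19 = 13
x3 = s^2 - 2 x1 mod 19 = 13^2 - 2*9 = 18
y3 = s (x1 - x3) - y1 mod 19 = 13 * (9 - 18) - 11 = 5

2P = (18, 5)


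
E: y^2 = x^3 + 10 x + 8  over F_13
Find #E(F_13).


For each x in F_13, count y with y^2 = x^3 + 10 x + 8 mod 13:
  x = 2: RHS = 10, y in [6, 7]  -> 2 point(s)
  x = 3: RHS = 0, y in [0]  -> 1 point(s)
  x = 5: RHS = 1, y in [1, 12]  -> 2 point(s)
  x = 10: RHS = 3, y in [4, 9]  -> 2 point(s)
  x = 12: RHS = 10, y in [6, 7]  -> 2 point(s)
Affine points: 9. Add the point at infinity: total = 10.

#E(F_13) = 10


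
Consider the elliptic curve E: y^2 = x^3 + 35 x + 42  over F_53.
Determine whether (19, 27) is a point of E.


Check whether y^2 = x^3 + 35 x + 42 (mod 53) for (x, y) = (19, 27).
LHS: y^2 = 27^2 mod 53 = 40
RHS: x^3 + 35 x + 42 = 19^3 + 35*19 + 42 mod 53 = 40
LHS = RHS

Yes, on the curve


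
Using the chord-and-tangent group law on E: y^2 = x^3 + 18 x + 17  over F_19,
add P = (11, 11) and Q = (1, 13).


P != Q, so use the chord formula.
s = (y2 - y1) / (x2 - x1) = (2) / (9) mod 19 = 15
x3 = s^2 - x1 - x2 mod 19 = 15^2 - 11 - 1 = 4
y3 = s (x1 - x3) - y1 mod 19 = 15 * (11 - 4) - 11 = 18

P + Q = (4, 18)


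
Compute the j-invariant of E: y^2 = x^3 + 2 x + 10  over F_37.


Delta = -16(4 a^3 + 27 b^2) mod 37 = 22
-1728 * (4 a)^3 = -1728 * (4*2)^3 mod 37 = 8
j = 8 * 22^(-1) mod 37 = 34

j = 34 (mod 37)


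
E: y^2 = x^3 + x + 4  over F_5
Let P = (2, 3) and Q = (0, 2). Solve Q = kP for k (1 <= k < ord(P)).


Enumerate multiples of P until we hit Q = (0, 2):
  1P = (2, 3)
  2P = (0, 3)
  3P = (3, 2)
  4P = (1, 1)
  5P = (1, 4)
  6P = (3, 3)
  7P = (0, 2)
Match found at i = 7.

k = 7


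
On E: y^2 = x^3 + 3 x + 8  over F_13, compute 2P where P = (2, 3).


k = 2 = 10_2 (binary, LSB first: 01)
Double-and-add from P = (2, 3):
  bit 0 = 0: acc unchanged = O
  bit 1 = 1: acc = O + (12, 11) = (12, 11)

2P = (12, 11)


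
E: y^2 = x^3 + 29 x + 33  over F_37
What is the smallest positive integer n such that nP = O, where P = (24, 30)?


Compute successive multiples of P until we hit O:
  1P = (24, 30)
  2P = (5, 9)
  3P = (33, 36)
  4P = (1, 10)
  5P = (8, 0)
  6P = (1, 27)
  7P = (33, 1)
  8P = (5, 28)
  ... (continuing to 10P)
  10P = O

ord(P) = 10


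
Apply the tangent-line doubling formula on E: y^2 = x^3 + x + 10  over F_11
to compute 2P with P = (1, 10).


Doubling: s = (3 x1^2 + a) / (2 y1)
s = (3*1^2 + 1) / (2*10) mod 11 = 9
x3 = s^2 - 2 x1 mod 11 = 9^2 - 2*1 = 2
y3 = s (x1 - x3) - y1 mod 11 = 9 * (1 - 2) - 10 = 3

2P = (2, 3)


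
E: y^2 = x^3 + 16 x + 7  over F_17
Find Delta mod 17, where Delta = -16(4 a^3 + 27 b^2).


4 a^3 + 27 b^2 = 4*16^3 + 27*7^2 = 16384 + 1323 = 17707
Delta = -16 * (17707) = -283312
Delta mod 17 = 10

Delta = 10 (mod 17)


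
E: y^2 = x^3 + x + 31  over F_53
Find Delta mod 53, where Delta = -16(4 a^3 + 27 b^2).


4 a^3 + 27 b^2 = 4*1^3 + 27*31^2 = 4 + 25947 = 25951
Delta = -16 * (25951) = -415216
Delta mod 53 = 39

Delta = 39 (mod 53)


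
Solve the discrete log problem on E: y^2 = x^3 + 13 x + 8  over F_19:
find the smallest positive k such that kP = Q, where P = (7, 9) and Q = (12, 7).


Enumerate multiples of P until we hit Q = (12, 7):
  1P = (7, 9)
  2P = (12, 12)
  3P = (11, 0)
  4P = (12, 7)
Match found at i = 4.

k = 4


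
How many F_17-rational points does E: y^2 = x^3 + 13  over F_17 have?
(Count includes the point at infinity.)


For each x in F_17, count y with y^2 = x^3 + 0 x + 13 mod 17:
  x = 0: RHS = 13, y in [8, 9]  -> 2 point(s)
  x = 2: RHS = 4, y in [2, 15]  -> 2 point(s)
  x = 4: RHS = 9, y in [3, 14]  -> 2 point(s)
  x = 5: RHS = 2, y in [6, 11]  -> 2 point(s)
  x = 6: RHS = 8, y in [5, 12]  -> 2 point(s)
  x = 7: RHS = 16, y in [4, 13]  -> 2 point(s)
  x = 8: RHS = 15, y in [7, 10]  -> 2 point(s)
  x = 11: RHS = 1, y in [1, 16]  -> 2 point(s)
  x = 13: RHS = 0, y in [0]  -> 1 point(s)
Affine points: 17. Add the point at infinity: total = 18.

#E(F_17) = 18


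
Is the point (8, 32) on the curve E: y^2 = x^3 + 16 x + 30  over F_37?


Check whether y^2 = x^3 + 16 x + 30 (mod 37) for (x, y) = (8, 32).
LHS: y^2 = 32^2 mod 37 = 25
RHS: x^3 + 16 x + 30 = 8^3 + 16*8 + 30 mod 37 = 4
LHS != RHS

No, not on the curve


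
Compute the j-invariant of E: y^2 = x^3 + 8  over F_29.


Delta = -16(4 a^3 + 27 b^2) mod 29 = 18
-1728 * (4 a)^3 = -1728 * (4*0)^3 mod 29 = 0
j = 0 * 18^(-1) mod 29 = 0

j = 0 (mod 29)


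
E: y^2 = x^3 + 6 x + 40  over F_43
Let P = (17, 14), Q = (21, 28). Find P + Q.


P != Q, so use the chord formula.
s = (y2 - y1) / (x2 - x1) = (14) / (4) mod 43 = 25
x3 = s^2 - x1 - x2 mod 43 = 25^2 - 17 - 21 = 28
y3 = s (x1 - x3) - y1 mod 43 = 25 * (17 - 28) - 14 = 12

P + Q = (28, 12)


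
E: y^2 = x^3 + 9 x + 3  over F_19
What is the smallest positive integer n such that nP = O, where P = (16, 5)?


Compute successive multiples of P until we hit O:
  1P = (16, 5)
  2P = (3, 0)
  3P = (16, 14)
  4P = O

ord(P) = 4


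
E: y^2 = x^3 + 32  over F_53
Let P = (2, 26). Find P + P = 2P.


Doubling: s = (3 x1^2 + a) / (2 y1)
s = (3*2^2 + 0) / (2*26) mod 53 = 41
x3 = s^2 - 2 x1 mod 53 = 41^2 - 2*2 = 34
y3 = s (x1 - x3) - y1 mod 53 = 41 * (2 - 34) - 26 = 40

2P = (34, 40)


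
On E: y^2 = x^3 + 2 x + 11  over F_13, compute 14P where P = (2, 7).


k = 14 = 1110_2 (binary, LSB first: 0111)
Double-and-add from P = (2, 7):
  bit 0 = 0: acc unchanged = O
  bit 1 = 1: acc = O + (10, 11) = (10, 11)
  bit 2 = 1: acc = (10, 11) + (9, 11) = (7, 2)
  bit 3 = 1: acc = (7, 2) + (5, 4) = (2, 6)

14P = (2, 6)


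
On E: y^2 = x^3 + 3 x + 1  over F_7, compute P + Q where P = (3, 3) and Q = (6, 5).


P != Q, so use the chord formula.
s = (y2 - y1) / (x2 - x1) = (2) / (3) mod 7 = 3
x3 = s^2 - x1 - x2 mod 7 = 3^2 - 3 - 6 = 0
y3 = s (x1 - x3) - y1 mod 7 = 3 * (3 - 0) - 3 = 6

P + Q = (0, 6)


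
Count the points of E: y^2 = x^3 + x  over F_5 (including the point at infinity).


For each x in F_5, count y with y^2 = x^3 + 1 x + 0 mod 5:
  x = 0: RHS = 0, y in [0]  -> 1 point(s)
  x = 2: RHS = 0, y in [0]  -> 1 point(s)
  x = 3: RHS = 0, y in [0]  -> 1 point(s)
Affine points: 3. Add the point at infinity: total = 4.

#E(F_5) = 4


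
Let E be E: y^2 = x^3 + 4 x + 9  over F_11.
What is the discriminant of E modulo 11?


4 a^3 + 27 b^2 = 4*4^3 + 27*9^2 = 256 + 2187 = 2443
Delta = -16 * (2443) = -39088
Delta mod 11 = 6

Delta = 6 (mod 11)


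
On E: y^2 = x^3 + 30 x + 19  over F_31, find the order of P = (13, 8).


Compute successive multiples of P until we hit O:
  1P = (13, 8)
  2P = (2, 26)
  3P = (1, 9)
  4P = (0, 9)
  5P = (7, 13)
  6P = (16, 10)
  7P = (30, 22)
  8P = (20, 30)
  ... (continuing to 22P)
  22P = O

ord(P) = 22


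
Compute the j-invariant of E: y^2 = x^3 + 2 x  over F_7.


Delta = -16(4 a^3 + 27 b^2) mod 7 = 6
-1728 * (4 a)^3 = -1728 * (4*2)^3 mod 7 = 1
j = 1 * 6^(-1) mod 7 = 6

j = 6 (mod 7)


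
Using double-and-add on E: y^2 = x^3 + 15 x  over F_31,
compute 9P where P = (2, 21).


k = 9 = 1001_2 (binary, LSB first: 1001)
Double-and-add from P = (2, 21):
  bit 0 = 1: acc = O + (2, 21) = (2, 21)
  bit 1 = 0: acc unchanged = (2, 21)
  bit 2 = 0: acc unchanged = (2, 21)
  bit 3 = 1: acc = (2, 21) + (4, 0) = (19, 18)

9P = (19, 18)


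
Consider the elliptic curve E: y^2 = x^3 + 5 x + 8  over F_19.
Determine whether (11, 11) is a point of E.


Check whether y^2 = x^3 + 5 x + 8 (mod 19) for (x, y) = (11, 11).
LHS: y^2 = 11^2 mod 19 = 7
RHS: x^3 + 5 x + 8 = 11^3 + 5*11 + 8 mod 19 = 7
LHS = RHS

Yes, on the curve


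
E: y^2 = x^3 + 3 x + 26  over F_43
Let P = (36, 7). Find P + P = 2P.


Doubling: s = (3 x1^2 + a) / (2 y1)
s = (3*36^2 + 3) / (2*7) mod 43 = 23
x3 = s^2 - 2 x1 mod 43 = 23^2 - 2*36 = 27
y3 = s (x1 - x3) - y1 mod 43 = 23 * (36 - 27) - 7 = 28

2P = (27, 28)


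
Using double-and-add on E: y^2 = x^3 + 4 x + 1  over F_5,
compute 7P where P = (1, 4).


k = 7 = 111_2 (binary, LSB first: 111)
Double-and-add from P = (1, 4):
  bit 0 = 1: acc = O + (1, 4) = (1, 4)
  bit 1 = 1: acc = (1, 4) + (4, 4) = (0, 1)
  bit 2 = 1: acc = (0, 1) + (3, 0) = (1, 1)

7P = (1, 1)


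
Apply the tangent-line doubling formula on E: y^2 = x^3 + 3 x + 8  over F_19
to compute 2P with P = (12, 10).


Doubling: s = (3 x1^2 + a) / (2 y1)
s = (3*12^2 + 3) / (2*10) mod 19 = 17
x3 = s^2 - 2 x1 mod 19 = 17^2 - 2*12 = 18
y3 = s (x1 - x3) - y1 mod 19 = 17 * (12 - 18) - 10 = 2

2P = (18, 2)


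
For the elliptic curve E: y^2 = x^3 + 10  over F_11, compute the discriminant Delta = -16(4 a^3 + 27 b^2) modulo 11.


4 a^3 + 27 b^2 = 4*0^3 + 27*10^2 = 0 + 2700 = 2700
Delta = -16 * (2700) = -43200
Delta mod 11 = 8

Delta = 8 (mod 11)


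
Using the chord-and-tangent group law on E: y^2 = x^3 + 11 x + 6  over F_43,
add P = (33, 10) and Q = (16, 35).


P != Q, so use the chord formula.
s = (y2 - y1) / (x2 - x1) = (25) / (26) mod 43 = 39
x3 = s^2 - x1 - x2 mod 43 = 39^2 - 33 - 16 = 10
y3 = s (x1 - x3) - y1 mod 43 = 39 * (33 - 10) - 10 = 27

P + Q = (10, 27)


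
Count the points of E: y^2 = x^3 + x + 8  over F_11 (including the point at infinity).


For each x in F_11, count y with y^2 = x^3 + 1 x + 8 mod 11:
  x = 3: RHS = 5, y in [4, 7]  -> 2 point(s)
  x = 8: RHS = 0, y in [0]  -> 1 point(s)
  x = 9: RHS = 9, y in [3, 8]  -> 2 point(s)
Affine points: 5. Add the point at infinity: total = 6.

#E(F_11) = 6


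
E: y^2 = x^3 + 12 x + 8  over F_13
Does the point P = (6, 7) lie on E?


Check whether y^2 = x^3 + 12 x + 8 (mod 13) for (x, y) = (6, 7).
LHS: y^2 = 7^2 mod 13 = 10
RHS: x^3 + 12 x + 8 = 6^3 + 12*6 + 8 mod 13 = 10
LHS = RHS

Yes, on the curve


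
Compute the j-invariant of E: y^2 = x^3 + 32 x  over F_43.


Delta = -16(4 a^3 + 27 b^2) mod 43 = 1
-1728 * (4 a)^3 = -1728 * (4*32)^3 mod 43 = 8
j = 8 * 1^(-1) mod 43 = 8

j = 8 (mod 43)


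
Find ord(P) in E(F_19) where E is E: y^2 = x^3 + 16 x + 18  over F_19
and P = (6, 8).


Compute successive multiples of P until we hit O:
  1P = (6, 8)
  2P = (16, 0)
  3P = (6, 11)
  4P = O

ord(P) = 4


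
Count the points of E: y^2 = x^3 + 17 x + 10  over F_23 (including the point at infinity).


For each x in F_23, count y with y^2 = x^3 + 17 x + 10 mod 23:
  x = 2: RHS = 6, y in [11, 12]  -> 2 point(s)
  x = 4: RHS = 4, y in [2, 21]  -> 2 point(s)
  x = 5: RHS = 13, y in [6, 17]  -> 2 point(s)
  x = 6: RHS = 6, y in [11, 12]  -> 2 point(s)
  x = 7: RHS = 12, y in [9, 14]  -> 2 point(s)
  x = 9: RHS = 18, y in [8, 15]  -> 2 point(s)
  x = 13: RHS = 13, y in [6, 17]  -> 2 point(s)
  x = 14: RHS = 2, y in [5, 18]  -> 2 point(s)
  x = 15: RHS = 6, y in [11, 12]  -> 2 point(s)
  x = 16: RHS = 8, y in [10, 13]  -> 2 point(s)
  x = 19: RHS = 16, y in [4, 19]  -> 2 point(s)
  x = 20: RHS = 1, y in [1, 22]  -> 2 point(s)
Affine points: 24. Add the point at infinity: total = 25.

#E(F_23) = 25


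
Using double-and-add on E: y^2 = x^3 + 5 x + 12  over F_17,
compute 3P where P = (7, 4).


k = 3 = 11_2 (binary, LSB first: 11)
Double-and-add from P = (7, 4):
  bit 0 = 1: acc = O + (7, 4) = (7, 4)
  bit 1 = 1: acc = (7, 4) + (7, 13) = O

3P = O


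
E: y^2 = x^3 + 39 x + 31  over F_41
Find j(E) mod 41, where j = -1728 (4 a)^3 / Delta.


Delta = -16(4 a^3 + 27 b^2) mod 41 = 34
-1728 * (4 a)^3 = -1728 * (4*39)^3 mod 41 = 38
j = 38 * 34^(-1) mod 41 = 18

j = 18 (mod 41)


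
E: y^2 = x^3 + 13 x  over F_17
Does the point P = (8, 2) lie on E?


Check whether y^2 = x^3 + 13 x + 0 (mod 17) for (x, y) = (8, 2).
LHS: y^2 = 2^2 mod 17 = 4
RHS: x^3 + 13 x + 0 = 8^3 + 13*8 + 0 mod 17 = 4
LHS = RHS

Yes, on the curve


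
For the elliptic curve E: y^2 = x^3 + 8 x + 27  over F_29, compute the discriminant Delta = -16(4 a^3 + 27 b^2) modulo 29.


4 a^3 + 27 b^2 = 4*8^3 + 27*27^2 = 2048 + 19683 = 21731
Delta = -16 * (21731) = -347696
Delta mod 29 = 14

Delta = 14 (mod 29)


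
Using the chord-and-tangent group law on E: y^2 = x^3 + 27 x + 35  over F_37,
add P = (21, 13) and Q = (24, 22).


P != Q, so use the chord formula.
s = (y2 - y1) / (x2 - x1) = (9) / (3) mod 37 = 3
x3 = s^2 - x1 - x2 mod 37 = 3^2 - 21 - 24 = 1
y3 = s (x1 - x3) - y1 mod 37 = 3 * (21 - 1) - 13 = 10

P + Q = (1, 10)


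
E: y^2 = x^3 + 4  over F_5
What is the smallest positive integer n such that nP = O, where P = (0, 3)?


Compute successive multiples of P until we hit O:
  1P = (0, 3)
  2P = (0, 2)
  3P = O

ord(P) = 3


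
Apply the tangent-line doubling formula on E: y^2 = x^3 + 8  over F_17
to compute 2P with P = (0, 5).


Doubling: s = (3 x1^2 + a) / (2 y1)
s = (3*0^2 + 0) / (2*5) mod 17 = 0
x3 = s^2 - 2 x1 mod 17 = 0^2 - 2*0 = 0
y3 = s (x1 - x3) - y1 mod 17 = 0 * (0 - 0) - 5 = 12

2P = (0, 12)


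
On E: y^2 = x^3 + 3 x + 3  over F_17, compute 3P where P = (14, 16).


k = 3 = 11_2 (binary, LSB first: 11)
Double-and-add from P = (14, 16):
  bit 0 = 1: acc = O + (14, 16) = (14, 16)
  bit 1 = 1: acc = (14, 16) + (10, 9) = (12, 13)

3P = (12, 13)


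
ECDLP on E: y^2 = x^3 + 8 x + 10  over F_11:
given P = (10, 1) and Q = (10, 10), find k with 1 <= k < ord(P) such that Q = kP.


Enumerate multiples of P until we hit Q = (10, 10):
  1P = (10, 1)
  2P = (2, 10)
  3P = (8, 5)
  4P = (8, 6)
  5P = (2, 1)
  6P = (10, 10)
Match found at i = 6.

k = 6


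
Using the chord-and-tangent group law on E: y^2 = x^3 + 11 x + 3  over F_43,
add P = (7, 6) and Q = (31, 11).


P != Q, so use the chord formula.
s = (y2 - y1) / (x2 - x1) = (5) / (24) mod 43 = 2
x3 = s^2 - x1 - x2 mod 43 = 2^2 - 7 - 31 = 9
y3 = s (x1 - x3) - y1 mod 43 = 2 * (7 - 9) - 6 = 33

P + Q = (9, 33)


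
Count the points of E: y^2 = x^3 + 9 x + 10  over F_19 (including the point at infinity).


For each x in F_19, count y with y^2 = x^3 + 9 x + 10 mod 19:
  x = 1: RHS = 1, y in [1, 18]  -> 2 point(s)
  x = 2: RHS = 17, y in [6, 13]  -> 2 point(s)
  x = 3: RHS = 7, y in [8, 11]  -> 2 point(s)
  x = 5: RHS = 9, y in [3, 16]  -> 2 point(s)
  x = 7: RHS = 17, y in [6, 13]  -> 2 point(s)
  x = 8: RHS = 5, y in [9, 10]  -> 2 point(s)
  x = 10: RHS = 17, y in [6, 13]  -> 2 point(s)
  x = 13: RHS = 6, y in [5, 14]  -> 2 point(s)
  x = 14: RHS = 11, y in [7, 12]  -> 2 point(s)
  x = 15: RHS = 5, y in [9, 10]  -> 2 point(s)
  x = 18: RHS = 0, y in [0]  -> 1 point(s)
Affine points: 21. Add the point at infinity: total = 22.

#E(F_19) = 22


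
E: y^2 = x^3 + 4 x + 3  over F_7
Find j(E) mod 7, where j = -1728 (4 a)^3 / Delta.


Delta = -16(4 a^3 + 27 b^2) mod 7 = 3
-1728 * (4 a)^3 = -1728 * (4*4)^3 mod 7 = 1
j = 1 * 3^(-1) mod 7 = 5

j = 5 (mod 7)


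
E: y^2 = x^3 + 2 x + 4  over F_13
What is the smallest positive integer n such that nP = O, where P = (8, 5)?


Compute successive multiples of P until we hit O:
  1P = (8, 5)
  2P = (0, 2)
  3P = (9, 6)
  4P = (10, 6)
  5P = (5, 3)
  6P = (12, 1)
  7P = (7, 7)
  8P = (2, 9)
  ... (continuing to 17P)
  17P = O

ord(P) = 17


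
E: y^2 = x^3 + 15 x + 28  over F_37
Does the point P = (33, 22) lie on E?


Check whether y^2 = x^3 + 15 x + 28 (mod 37) for (x, y) = (33, 22).
LHS: y^2 = 22^2 mod 37 = 3
RHS: x^3 + 15 x + 28 = 33^3 + 15*33 + 28 mod 37 = 15
LHS != RHS

No, not on the curve


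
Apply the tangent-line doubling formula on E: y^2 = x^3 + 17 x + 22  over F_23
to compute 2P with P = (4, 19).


Doubling: s = (3 x1^2 + a) / (2 y1)
s = (3*4^2 + 17) / (2*19) mod 23 = 12
x3 = s^2 - 2 x1 mod 23 = 12^2 - 2*4 = 21
y3 = s (x1 - x3) - y1 mod 23 = 12 * (4 - 21) - 19 = 7

2P = (21, 7)


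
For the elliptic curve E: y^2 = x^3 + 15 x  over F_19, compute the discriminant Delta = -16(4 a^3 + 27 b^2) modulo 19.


4 a^3 + 27 b^2 = 4*15^3 + 27*0^2 = 13500 + 0 = 13500
Delta = -16 * (13500) = -216000
Delta mod 19 = 11

Delta = 11 (mod 19)


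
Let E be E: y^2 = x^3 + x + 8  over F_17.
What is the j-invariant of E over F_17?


Delta = -16(4 a^3 + 27 b^2) mod 17 = 15
-1728 * (4 a)^3 = -1728 * (4*1)^3 mod 17 = 10
j = 10 * 15^(-1) mod 17 = 12

j = 12 (mod 17)


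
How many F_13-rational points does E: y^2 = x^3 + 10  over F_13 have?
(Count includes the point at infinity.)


For each x in F_13, count y with y^2 = x^3 + 0 x + 10 mod 13:
  x = 0: RHS = 10, y in [6, 7]  -> 2 point(s)
  x = 4: RHS = 9, y in [3, 10]  -> 2 point(s)
  x = 10: RHS = 9, y in [3, 10]  -> 2 point(s)
  x = 12: RHS = 9, y in [3, 10]  -> 2 point(s)
Affine points: 8. Add the point at infinity: total = 9.

#E(F_13) = 9


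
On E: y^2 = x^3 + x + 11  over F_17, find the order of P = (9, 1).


Compute successive multiples of P until we hit O:
  1P = (9, 1)
  2P = (8, 2)
  3P = (1, 8)
  4P = (16, 3)
  5P = (7, 2)
  6P = (14, 10)
  7P = (2, 15)
  8P = (10, 1)
  ... (continuing to 20P)
  20P = O

ord(P) = 20


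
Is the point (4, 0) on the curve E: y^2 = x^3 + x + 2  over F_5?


Check whether y^2 = x^3 + 1 x + 2 (mod 5) for (x, y) = (4, 0).
LHS: y^2 = 0^2 mod 5 = 0
RHS: x^3 + 1 x + 2 = 4^3 + 1*4 + 2 mod 5 = 0
LHS = RHS

Yes, on the curve


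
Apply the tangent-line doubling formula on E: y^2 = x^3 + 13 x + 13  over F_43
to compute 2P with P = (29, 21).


Doubling: s = (3 x1^2 + a) / (2 y1)
s = (3*29^2 + 13) / (2*21) mod 43 = 1
x3 = s^2 - 2 x1 mod 43 = 1^2 - 2*29 = 29
y3 = s (x1 - x3) - y1 mod 43 = 1 * (29 - 29) - 21 = 22

2P = (29, 22)


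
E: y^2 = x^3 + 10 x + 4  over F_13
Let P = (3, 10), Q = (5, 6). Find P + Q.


P != Q, so use the chord formula.
s = (y2 - y1) / (x2 - x1) = (9) / (2) mod 13 = 11
x3 = s^2 - x1 - x2 mod 13 = 11^2 - 3 - 5 = 9
y3 = s (x1 - x3) - y1 mod 13 = 11 * (3 - 9) - 10 = 2

P + Q = (9, 2)


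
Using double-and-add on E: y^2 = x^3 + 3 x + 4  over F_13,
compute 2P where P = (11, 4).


k = 2 = 10_2 (binary, LSB first: 01)
Double-and-add from P = (11, 4):
  bit 0 = 0: acc unchanged = O
  bit 1 = 1: acc = O + (0, 2) = (0, 2)

2P = (0, 2)


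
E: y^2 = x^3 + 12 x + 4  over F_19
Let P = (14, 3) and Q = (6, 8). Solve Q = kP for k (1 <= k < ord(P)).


Enumerate multiples of P until we hit Q = (6, 8):
  1P = (14, 3)
  2P = (16, 6)
  3P = (15, 5)
  4P = (13, 18)
  5P = (8, 2)
  6P = (6, 11)
  7P = (0, 2)
  8P = (2, 6)
  9P = (9, 10)
  10P = (1, 13)
  11P = (11, 2)
  12P = (11, 17)
  13P = (1, 6)
  14P = (9, 9)
  15P = (2, 13)
  16P = (0, 17)
  17P = (6, 8)
Match found at i = 17.

k = 17


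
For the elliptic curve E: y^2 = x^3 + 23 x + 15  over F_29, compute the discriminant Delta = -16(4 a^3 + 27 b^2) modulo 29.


4 a^3 + 27 b^2 = 4*23^3 + 27*15^2 = 48668 + 6075 = 54743
Delta = -16 * (54743) = -875888
Delta mod 29 = 28

Delta = 28 (mod 29)


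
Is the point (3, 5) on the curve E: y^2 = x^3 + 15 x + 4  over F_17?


Check whether y^2 = x^3 + 15 x + 4 (mod 17) for (x, y) = (3, 5).
LHS: y^2 = 5^2 mod 17 = 8
RHS: x^3 + 15 x + 4 = 3^3 + 15*3 + 4 mod 17 = 8
LHS = RHS

Yes, on the curve


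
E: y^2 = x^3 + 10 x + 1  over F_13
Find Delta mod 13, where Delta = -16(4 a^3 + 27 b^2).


4 a^3 + 27 b^2 = 4*10^3 + 27*1^2 = 4000 + 27 = 4027
Delta = -16 * (4027) = -64432
Delta mod 13 = 9

Delta = 9 (mod 13)


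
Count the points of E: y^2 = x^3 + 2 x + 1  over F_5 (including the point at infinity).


For each x in F_5, count y with y^2 = x^3 + 2 x + 1 mod 5:
  x = 0: RHS = 1, y in [1, 4]  -> 2 point(s)
  x = 1: RHS = 4, y in [2, 3]  -> 2 point(s)
  x = 3: RHS = 4, y in [2, 3]  -> 2 point(s)
Affine points: 6. Add the point at infinity: total = 7.

#E(F_5) = 7


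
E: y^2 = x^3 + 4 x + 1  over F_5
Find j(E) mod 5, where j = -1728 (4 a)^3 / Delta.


Delta = -16(4 a^3 + 27 b^2) mod 5 = 2
-1728 * (4 a)^3 = -1728 * (4*4)^3 mod 5 = 2
j = 2 * 2^(-1) mod 5 = 1

j = 1 (mod 5)


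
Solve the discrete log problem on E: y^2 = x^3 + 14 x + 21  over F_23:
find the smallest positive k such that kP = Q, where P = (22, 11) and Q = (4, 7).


Enumerate multiples of P until we hit Q = (4, 7):
  1P = (22, 11)
  2P = (15, 8)
  3P = (12, 13)
  4P = (1, 17)
  5P = (9, 5)
  6P = (8, 22)
  7P = (5, 20)
  8P = (4, 16)
  9P = (21, 13)
  10P = (7, 5)
  11P = (19, 4)
  12P = (13, 10)
  13P = (13, 13)
  14P = (19, 19)
  15P = (7, 18)
  16P = (21, 10)
  17P = (4, 7)
Match found at i = 17.

k = 17


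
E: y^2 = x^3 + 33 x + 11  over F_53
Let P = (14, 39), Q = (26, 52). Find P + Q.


P != Q, so use the chord formula.
s = (y2 - y1) / (x2 - x1) = (13) / (12) mod 53 = 32
x3 = s^2 - x1 - x2 mod 53 = 32^2 - 14 - 26 = 30
y3 = s (x1 - x3) - y1 mod 53 = 32 * (14 - 30) - 39 = 32

P + Q = (30, 32)


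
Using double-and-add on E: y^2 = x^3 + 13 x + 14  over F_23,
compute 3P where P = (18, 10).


k = 3 = 11_2 (binary, LSB first: 11)
Double-and-add from P = (18, 10):
  bit 0 = 1: acc = O + (18, 10) = (18, 10)
  bit 1 = 1: acc = (18, 10) + (22, 0) = (18, 13)

3P = (18, 13)


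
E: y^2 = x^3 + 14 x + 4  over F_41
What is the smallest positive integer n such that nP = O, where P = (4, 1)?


Compute successive multiples of P until we hit O:
  1P = (4, 1)
  2P = (10, 18)
  3P = (2, 32)
  4P = (19, 6)
  5P = (9, 11)
  6P = (32, 25)
  7P = (30, 6)
  8P = (39, 38)
  ... (continuing to 35P)
  35P = O

ord(P) = 35


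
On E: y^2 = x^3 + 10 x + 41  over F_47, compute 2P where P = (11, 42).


Doubling: s = (3 x1^2 + a) / (2 y1)
s = (3*11^2 + 10) / (2*42) mod 47 = 5
x3 = s^2 - 2 x1 mod 47 = 5^2 - 2*11 = 3
y3 = s (x1 - x3) - y1 mod 47 = 5 * (11 - 3) - 42 = 45

2P = (3, 45)


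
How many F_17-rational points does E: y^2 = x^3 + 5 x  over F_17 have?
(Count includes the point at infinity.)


For each x in F_17, count y with y^2 = x^3 + 5 x + 0 mod 17:
  x = 0: RHS = 0, y in [0]  -> 1 point(s)
  x = 2: RHS = 1, y in [1, 16]  -> 2 point(s)
  x = 3: RHS = 8, y in [5, 12]  -> 2 point(s)
  x = 4: RHS = 16, y in [4, 13]  -> 2 point(s)
  x = 6: RHS = 8, y in [5, 12]  -> 2 point(s)
  x = 7: RHS = 4, y in [2, 15]  -> 2 point(s)
  x = 8: RHS = 8, y in [5, 12]  -> 2 point(s)
  x = 9: RHS = 9, y in [3, 14]  -> 2 point(s)
  x = 10: RHS = 13, y in [8, 9]  -> 2 point(s)
  x = 11: RHS = 9, y in [3, 14]  -> 2 point(s)
  x = 13: RHS = 1, y in [1, 16]  -> 2 point(s)
  x = 14: RHS = 9, y in [3, 14]  -> 2 point(s)
  x = 15: RHS = 16, y in [4, 13]  -> 2 point(s)
Affine points: 25. Add the point at infinity: total = 26.

#E(F_17) = 26


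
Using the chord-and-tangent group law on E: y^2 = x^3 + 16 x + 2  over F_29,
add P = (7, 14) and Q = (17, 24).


P != Q, so use the chord formula.
s = (y2 - y1) / (x2 - x1) = (10) / (10) mod 29 = 1
x3 = s^2 - x1 - x2 mod 29 = 1^2 - 7 - 17 = 6
y3 = s (x1 - x3) - y1 mod 29 = 1 * (7 - 6) - 14 = 16

P + Q = (6, 16)


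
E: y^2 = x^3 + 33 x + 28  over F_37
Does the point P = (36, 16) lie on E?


Check whether y^2 = x^3 + 33 x + 28 (mod 37) for (x, y) = (36, 16).
LHS: y^2 = 16^2 mod 37 = 34
RHS: x^3 + 33 x + 28 = 36^3 + 33*36 + 28 mod 37 = 31
LHS != RHS

No, not on the curve


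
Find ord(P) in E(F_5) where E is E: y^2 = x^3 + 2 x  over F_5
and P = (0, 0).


Compute successive multiples of P until we hit O:
  1P = (0, 0)
  2P = O

ord(P) = 2


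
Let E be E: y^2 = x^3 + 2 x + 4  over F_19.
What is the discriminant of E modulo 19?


4 a^3 + 27 b^2 = 4*2^3 + 27*4^2 = 32 + 432 = 464
Delta = -16 * (464) = -7424
Delta mod 19 = 5

Delta = 5 (mod 19)


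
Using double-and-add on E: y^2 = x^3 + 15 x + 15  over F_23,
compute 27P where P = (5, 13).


k = 27 = 11011_2 (binary, LSB first: 11011)
Double-and-add from P = (5, 13):
  bit 0 = 1: acc = O + (5, 13) = (5, 13)
  bit 1 = 1: acc = (5, 13) + (16, 2) = (3, 8)
  bit 2 = 0: acc unchanged = (3, 8)
  bit 3 = 1: acc = (3, 8) + (1, 13) = (8, 16)
  bit 4 = 1: acc = (8, 16) + (11, 19) = (5, 10)

27P = (5, 10)


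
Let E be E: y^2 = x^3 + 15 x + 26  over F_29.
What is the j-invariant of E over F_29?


Delta = -16(4 a^3 + 27 b^2) mod 29 = 19
-1728 * (4 a)^3 = -1728 * (4*15)^3 mod 29 = 9
j = 9 * 19^(-1) mod 29 = 2

j = 2 (mod 29)


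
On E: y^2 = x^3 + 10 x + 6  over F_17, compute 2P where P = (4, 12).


Doubling: s = (3 x1^2 + a) / (2 y1)
s = (3*4^2 + 10) / (2*12) mod 17 = 1
x3 = s^2 - 2 x1 mod 17 = 1^2 - 2*4 = 10
y3 = s (x1 - x3) - y1 mod 17 = 1 * (4 - 10) - 12 = 16

2P = (10, 16)


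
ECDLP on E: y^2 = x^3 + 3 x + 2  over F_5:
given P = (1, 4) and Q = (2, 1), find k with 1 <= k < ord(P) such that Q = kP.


Enumerate multiples of P until we hit Q = (2, 1):
  1P = (1, 4)
  2P = (2, 4)
  3P = (2, 1)
Match found at i = 3.

k = 3


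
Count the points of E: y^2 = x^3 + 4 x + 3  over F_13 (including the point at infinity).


For each x in F_13, count y with y^2 = x^3 + 4 x + 3 mod 13:
  x = 0: RHS = 3, y in [4, 9]  -> 2 point(s)
  x = 3: RHS = 3, y in [4, 9]  -> 2 point(s)
  x = 6: RHS = 9, y in [3, 10]  -> 2 point(s)
  x = 7: RHS = 10, y in [6, 7]  -> 2 point(s)
  x = 8: RHS = 1, y in [1, 12]  -> 2 point(s)
  x = 9: RHS = 1, y in [1, 12]  -> 2 point(s)
  x = 10: RHS = 3, y in [4, 9]  -> 2 point(s)
  x = 11: RHS = 0, y in [0]  -> 1 point(s)
Affine points: 15. Add the point at infinity: total = 16.

#E(F_13) = 16


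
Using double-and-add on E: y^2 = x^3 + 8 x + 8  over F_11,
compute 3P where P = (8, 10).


k = 3 = 11_2 (binary, LSB first: 11)
Double-and-add from P = (8, 10):
  bit 0 = 1: acc = O + (8, 10) = (8, 10)
  bit 1 = 1: acc = (8, 10) + (7, 0) = (8, 1)

3P = (8, 1)


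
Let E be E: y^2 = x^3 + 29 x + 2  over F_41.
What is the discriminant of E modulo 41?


4 a^3 + 27 b^2 = 4*29^3 + 27*2^2 = 97556 + 108 = 97664
Delta = -16 * (97664) = -1562624
Delta mod 41 = 9

Delta = 9 (mod 41)


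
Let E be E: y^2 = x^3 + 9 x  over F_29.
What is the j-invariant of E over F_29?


Delta = -16(4 a^3 + 27 b^2) mod 29 = 5
-1728 * (4 a)^3 = -1728 * (4*9)^3 mod 29 = 27
j = 27 * 5^(-1) mod 29 = 17

j = 17 (mod 29)


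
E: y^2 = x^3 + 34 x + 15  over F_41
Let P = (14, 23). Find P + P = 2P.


Doubling: s = (3 x1^2 + a) / (2 y1)
s = (3*14^2 + 34) / (2*23) mod 41 = 26
x3 = s^2 - 2 x1 mod 41 = 26^2 - 2*14 = 33
y3 = s (x1 - x3) - y1 mod 41 = 26 * (14 - 33) - 23 = 16

2P = (33, 16)


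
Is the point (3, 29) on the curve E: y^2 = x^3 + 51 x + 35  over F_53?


Check whether y^2 = x^3 + 51 x + 35 (mod 53) for (x, y) = (3, 29).
LHS: y^2 = 29^2 mod 53 = 46
RHS: x^3 + 51 x + 35 = 3^3 + 51*3 + 35 mod 53 = 3
LHS != RHS

No, not on the curve


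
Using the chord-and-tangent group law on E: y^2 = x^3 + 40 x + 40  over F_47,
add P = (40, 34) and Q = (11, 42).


P != Q, so use the chord formula.
s = (y2 - y1) / (x2 - x1) = (8) / (18) mod 47 = 37
x3 = s^2 - x1 - x2 mod 47 = 37^2 - 40 - 11 = 2
y3 = s (x1 - x3) - y1 mod 47 = 37 * (40 - 2) - 34 = 9

P + Q = (2, 9)


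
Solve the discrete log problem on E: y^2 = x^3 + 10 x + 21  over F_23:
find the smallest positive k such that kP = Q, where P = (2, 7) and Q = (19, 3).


Enumerate multiples of P until we hit Q = (19, 3):
  1P = (2, 7)
  2P = (21, 19)
  3P = (9, 14)
  4P = (13, 5)
  5P = (1, 20)
  6P = (5, 9)
  7P = (19, 20)
  8P = (15, 2)
  9P = (12, 11)
  10P = (11, 17)
  11P = (3, 20)
  12P = (3, 3)
  13P = (11, 6)
  14P = (12, 12)
  15P = (15, 21)
  16P = (19, 3)
Match found at i = 16.

k = 16


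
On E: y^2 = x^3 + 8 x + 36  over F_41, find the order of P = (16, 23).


Compute successive multiples of P until we hit O:
  1P = (16, 23)
  2P = (11, 15)
  3P = (10, 3)
  4P = (17, 1)
  5P = (0, 35)
  6P = (23, 13)
  7P = (35, 10)
  8P = (15, 13)
  ... (continuing to 40P)
  40P = O

ord(P) = 40


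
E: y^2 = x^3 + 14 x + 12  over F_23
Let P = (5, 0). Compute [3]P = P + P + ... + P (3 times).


k = 3 = 11_2 (binary, LSB first: 11)
Double-and-add from P = (5, 0):
  bit 0 = 1: acc = O + (5, 0) = (5, 0)
  bit 1 = 1: acc = (5, 0) + O = (5, 0)

3P = (5, 0)


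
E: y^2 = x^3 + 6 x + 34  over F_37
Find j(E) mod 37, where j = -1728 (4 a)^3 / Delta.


Delta = -16(4 a^3 + 27 b^2) mod 37 = 11
-1728 * (4 a)^3 = -1728 * (4*6)^3 mod 37 = 31
j = 31 * 11^(-1) mod 37 = 23

j = 23 (mod 37)


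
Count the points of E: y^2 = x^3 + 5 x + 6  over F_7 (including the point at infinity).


For each x in F_7, count y with y^2 = x^3 + 5 x + 6 mod 7:
  x = 5: RHS = 2, y in [3, 4]  -> 2 point(s)
  x = 6: RHS = 0, y in [0]  -> 1 point(s)
Affine points: 3. Add the point at infinity: total = 4.

#E(F_7) = 4


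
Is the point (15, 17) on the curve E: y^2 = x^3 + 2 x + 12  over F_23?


Check whether y^2 = x^3 + 2 x + 12 (mod 23) for (x, y) = (15, 17).
LHS: y^2 = 17^2 mod 23 = 13
RHS: x^3 + 2 x + 12 = 15^3 + 2*15 + 12 mod 23 = 13
LHS = RHS

Yes, on the curve


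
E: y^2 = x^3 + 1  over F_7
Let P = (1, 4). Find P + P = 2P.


Doubling: s = (3 x1^2 + a) / (2 y1)
s = (3*1^2 + 0) / (2*4) mod 7 = 3
x3 = s^2 - 2 x1 mod 7 = 3^2 - 2*1 = 0
y3 = s (x1 - x3) - y1 mod 7 = 3 * (1 - 0) - 4 = 6

2P = (0, 6)
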